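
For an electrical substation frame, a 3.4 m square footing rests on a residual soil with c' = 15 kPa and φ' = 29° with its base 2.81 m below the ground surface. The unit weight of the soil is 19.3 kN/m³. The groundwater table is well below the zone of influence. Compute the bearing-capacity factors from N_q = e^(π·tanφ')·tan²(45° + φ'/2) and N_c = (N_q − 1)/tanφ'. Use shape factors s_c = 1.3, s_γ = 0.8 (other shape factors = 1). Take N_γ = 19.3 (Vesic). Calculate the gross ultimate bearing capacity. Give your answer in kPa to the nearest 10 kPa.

q_ult ≈ 1940 kPa

tan29° = 0.5543, so N_q = e^(π×0.5543)·tan²(59.5°) = 5.705 × 2.882 = 16.44.
N_c = (16.44 − 1)/tan29° = 27.86.
q = γ·D_f = 19.3 × 2.81 = 54.233 kPa.
c·N_c·s_c = 15 × 27.86 × 1.3 = 543.28 kPa
q·N_q = 54.233 × 16.443 = 891.77 kPa
0.5·γ·B·N_γ·s_γ = 0.5 × 19.3 × 3.4 × 19.3 × 0.8 = 506.59 kPa
q_ult = 543.28 + 891.77 + 506.59 = 1941.6 kPa.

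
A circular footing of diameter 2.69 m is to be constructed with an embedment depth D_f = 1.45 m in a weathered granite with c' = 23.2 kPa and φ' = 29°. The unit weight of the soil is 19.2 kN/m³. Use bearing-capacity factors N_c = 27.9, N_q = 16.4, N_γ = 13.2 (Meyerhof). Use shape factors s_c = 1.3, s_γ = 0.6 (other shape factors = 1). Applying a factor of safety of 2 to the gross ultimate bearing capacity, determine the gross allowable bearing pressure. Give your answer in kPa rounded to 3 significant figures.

q_all ≈ 751 kPa

Overburden at base level: q = 19.2 × 1.45 = 27.84 kPa.
Cohesion term c·N_c·s_c = 23.2 × 27.9 × 1.3 = 841.46 kPa; surcharge term q·N_q = 27.84 × 16.4 = 456.58 kPa; self-weight term 0.5·γ·B·N_γ·s_γ = 0.5 × 19.2 × 2.69 × 13.2 × 0.6 = 204.53 kPa.
q_ult = 841.46 + 456.58 + 204.53 = 1502.6 kPa.
q_all = q_ult / FS = 1502.6 / 2 = 751.28 kPa.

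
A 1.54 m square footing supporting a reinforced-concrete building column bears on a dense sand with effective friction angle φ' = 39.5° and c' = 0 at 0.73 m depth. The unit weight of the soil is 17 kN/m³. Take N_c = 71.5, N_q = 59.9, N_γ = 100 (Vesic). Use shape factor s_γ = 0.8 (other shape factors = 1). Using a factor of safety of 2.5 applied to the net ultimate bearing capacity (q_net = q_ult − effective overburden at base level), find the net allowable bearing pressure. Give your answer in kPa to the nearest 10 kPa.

q_all(net) ≈ 710 kPa

Overburden at base level: q = 17 × 0.73 = 12.41 kPa.
Surcharge term q·N_q = 12.41 × 59.9 = 743.36 kPa; self-weight term 0.5·γ·B·N_γ·s_γ = 0.5 × 17 × 1.54 × 100 × 0.8 = 1047.2 kPa.
q_ult = 743.36 + 1047.2 = 1790.6 kPa.
Net ultimate: q_net = 1790.6 − 12.41 = 1778.1 kPa.
q_all(net) = 1778.1 / 2.5 = 711.26 kPa.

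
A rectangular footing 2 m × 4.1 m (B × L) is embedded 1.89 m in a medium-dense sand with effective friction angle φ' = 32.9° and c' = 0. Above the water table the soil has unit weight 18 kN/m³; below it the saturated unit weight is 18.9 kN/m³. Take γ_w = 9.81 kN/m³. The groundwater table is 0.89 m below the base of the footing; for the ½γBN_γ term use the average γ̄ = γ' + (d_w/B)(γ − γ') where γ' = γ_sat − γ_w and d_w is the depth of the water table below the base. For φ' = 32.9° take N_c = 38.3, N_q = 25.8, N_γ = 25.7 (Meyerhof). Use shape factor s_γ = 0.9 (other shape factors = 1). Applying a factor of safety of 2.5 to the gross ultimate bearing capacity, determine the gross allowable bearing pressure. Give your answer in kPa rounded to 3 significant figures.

Overburden at base level: q = 18 × 1.89 = 34.02 kPa.
The water table is 0.89 m below the base (< B = 2 m), so the ½γBN_γ term uses γ̄ = γ' + (d_w/B)(γ − γ') = 9.09 + (0.89/2)(18 − 9.09) = 13.055 kN/m³.
Surcharge term q·N_q = 34.02 × 25.8 = 877.72 kPa; self-weight term 0.5·γ·B·N_γ·s_γ = 0.5 × 13.055 × 2 × 25.7 × 0.9 = 301.96 kPa.
q_ult = 877.72 + 301.96 = 1179.7 kPa.
q_all = q_ult / FS = 1179.7 / 2.5 = 471.87 kPa.

q_all ≈ 472 kPa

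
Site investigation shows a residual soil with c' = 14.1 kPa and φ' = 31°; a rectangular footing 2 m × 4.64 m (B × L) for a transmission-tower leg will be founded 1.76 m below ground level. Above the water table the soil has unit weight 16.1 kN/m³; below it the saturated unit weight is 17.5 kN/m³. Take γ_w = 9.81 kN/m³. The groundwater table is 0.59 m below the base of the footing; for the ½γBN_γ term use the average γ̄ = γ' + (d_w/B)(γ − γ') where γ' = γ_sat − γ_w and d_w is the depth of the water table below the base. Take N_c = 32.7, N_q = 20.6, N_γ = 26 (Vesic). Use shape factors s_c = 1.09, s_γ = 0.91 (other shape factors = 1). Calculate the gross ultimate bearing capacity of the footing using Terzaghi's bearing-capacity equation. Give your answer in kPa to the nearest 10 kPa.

q_ult ≈ 1330 kPa

q = γ·D_f = 16.1 × 1.76 = 28.336 kPa.
γ' = 7.69 kN/m³; averaging over the depth B below the base, γ̄ = γ' + (d_w/B)(γ − γ') = 10.171 kN/m³.
c·N_c·s_c = 14.1 × 32.7 × 1.09 = 502.57 kPa
q·N_q = 28.336 × 20.6 = 583.72 kPa
0.5·γ·B·N_γ·s_γ = 0.5 × 10.171 × 2 × 26 × 0.91 = 240.64 kPa
q_ult = 502.57 + 583.72 + 240.64 = 1326.9 kPa.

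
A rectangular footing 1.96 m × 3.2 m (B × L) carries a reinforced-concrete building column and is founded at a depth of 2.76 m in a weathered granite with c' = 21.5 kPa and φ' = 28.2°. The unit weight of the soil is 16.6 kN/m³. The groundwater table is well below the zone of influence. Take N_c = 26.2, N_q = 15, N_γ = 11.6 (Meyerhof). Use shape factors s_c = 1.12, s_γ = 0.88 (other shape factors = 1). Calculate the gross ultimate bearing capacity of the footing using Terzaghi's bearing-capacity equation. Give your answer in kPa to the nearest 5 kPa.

Overburden at base level: q = 16.6 × 2.76 = 45.816 kPa.
Cohesion term c·N_c·s_c = 21.5 × 26.2 × 1.12 = 630.9 kPa; surcharge term q·N_q = 45.816 × 15 = 687.24 kPa; self-weight term 0.5·γ·B·N_γ·s_γ = 0.5 × 16.6 × 1.96 × 11.6 × 0.88 = 166.06 kPa.
q_ult = 630.9 + 687.24 + 166.06 = 1484.2 kPa.

q_ult ≈ 1485 kPa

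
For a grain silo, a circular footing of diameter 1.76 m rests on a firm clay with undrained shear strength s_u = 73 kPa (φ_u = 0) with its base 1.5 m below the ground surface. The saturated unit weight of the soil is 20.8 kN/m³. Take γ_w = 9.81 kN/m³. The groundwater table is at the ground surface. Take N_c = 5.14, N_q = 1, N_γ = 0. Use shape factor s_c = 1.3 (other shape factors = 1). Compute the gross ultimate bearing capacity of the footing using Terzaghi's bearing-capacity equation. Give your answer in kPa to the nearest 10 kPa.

With the water table at the surface the whole profile is submerged: γ' = 20.8 − 9.81 = 10.99 kN/m³, so q = γ'·D_f = 16.485 kPa.
q_ult = c·N_c·s_c + q·N_q
     = 73 × 5.14 × 1.3 + 16.485 × 1
     = 487.79 + 16.485 = 504.27 kPa.

q_ult ≈ 500 kPa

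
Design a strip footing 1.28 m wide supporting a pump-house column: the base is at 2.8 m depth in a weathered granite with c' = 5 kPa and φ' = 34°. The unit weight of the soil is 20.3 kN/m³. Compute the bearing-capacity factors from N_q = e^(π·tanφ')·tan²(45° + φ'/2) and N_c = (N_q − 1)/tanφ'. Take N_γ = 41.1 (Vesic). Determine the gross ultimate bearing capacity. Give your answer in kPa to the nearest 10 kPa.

q_ult ≈ 2420 kPa

tan34° = 0.6745, so N_q = e^(π×0.6745)·tan²(62°) = 8.323 × 3.537 = 29.44.
N_c = (29.44 − 1)/tan34° = 42.16.
Effective surcharge at the founding depth q = γ·D_f = 20.3 × 2.8 = 56.84 kPa.
q_ult = c·N_c + q·N_q + 0.5·γ·B·N_γ
     = 5 × 42.164 + 56.84 × 29.44 + 0.5 × 20.3 × 1.28 × 41.1
     = 210.82 + 1673.4 + 533.97 = 2418.1 kPa.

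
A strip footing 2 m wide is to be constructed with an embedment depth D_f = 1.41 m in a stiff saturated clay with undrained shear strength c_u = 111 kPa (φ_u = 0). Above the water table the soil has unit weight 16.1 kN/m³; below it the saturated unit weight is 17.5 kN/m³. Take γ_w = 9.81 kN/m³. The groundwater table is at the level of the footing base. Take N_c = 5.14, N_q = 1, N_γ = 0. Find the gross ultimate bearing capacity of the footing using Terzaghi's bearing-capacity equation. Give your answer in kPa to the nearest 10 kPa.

Overburden at base level: q = 16.1 × 1.41 = 22.701 kPa.
Cohesion term c·N_c = 111 × 5.14 = 570.54 kPa; surcharge term q·N_q = 22.701 × 1 = 22.701 kPa.
q_ult = 570.54 + 22.701 = 593.24 kPa.

q_ult ≈ 590 kPa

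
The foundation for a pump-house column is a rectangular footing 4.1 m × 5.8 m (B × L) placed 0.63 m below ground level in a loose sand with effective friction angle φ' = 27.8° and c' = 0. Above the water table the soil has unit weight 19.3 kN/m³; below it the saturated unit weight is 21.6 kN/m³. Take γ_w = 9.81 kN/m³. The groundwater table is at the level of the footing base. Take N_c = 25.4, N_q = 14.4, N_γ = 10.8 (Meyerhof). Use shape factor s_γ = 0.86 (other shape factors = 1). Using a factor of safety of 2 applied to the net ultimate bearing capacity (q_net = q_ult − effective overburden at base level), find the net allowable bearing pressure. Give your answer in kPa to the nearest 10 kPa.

Overburden at base level: q = 19.3 × 0.63 = 12.159 kPa.
Below the base the soil is submerged, so the ½γBN_γ term uses γ' = 21.6 − 9.81 = 11.79 kN/m³.
Surcharge term q·N_q = 12.159 × 14.4 = 175.09 kPa; self-weight term 0.5·γ·B·N_γ·s_γ = 0.5 × 11.79 × 4.1 × 10.8 × 0.86 = 224.49 kPa.
q_ult = 175.09 + 224.49 = 399.58 kPa.
Net ultimate: q_net = 399.58 − 12.159 = 387.42 kPa.
q_all(net) = 387.42 / 2 = 193.71 kPa.

q_all(net) ≈ 190 kPa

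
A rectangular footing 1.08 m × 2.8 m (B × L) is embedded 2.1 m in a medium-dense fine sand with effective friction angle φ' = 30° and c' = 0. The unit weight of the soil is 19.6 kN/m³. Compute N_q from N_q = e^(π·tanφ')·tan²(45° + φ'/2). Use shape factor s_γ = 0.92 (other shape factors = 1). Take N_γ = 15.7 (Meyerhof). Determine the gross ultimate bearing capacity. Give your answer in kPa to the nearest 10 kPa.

q_ult ≈ 910 kPa

tan30° = 0.5774, so N_q = e^(π×0.5774)·tan²(60°) = 6.134 × 3.0 = 18.4.
Effective surcharge at the founding depth q = γ·D_f = 19.6 × 2.1 = 41.16 kPa.
q_ult = q·N_q + 0.5·γ·B·N_γ·s_γ
     = 41.16 × 18.401 + 0.5 × 19.6 × 1.08 × 15.7 × 0.92
     = 757.39 + 152.88 = 910.27 kPa.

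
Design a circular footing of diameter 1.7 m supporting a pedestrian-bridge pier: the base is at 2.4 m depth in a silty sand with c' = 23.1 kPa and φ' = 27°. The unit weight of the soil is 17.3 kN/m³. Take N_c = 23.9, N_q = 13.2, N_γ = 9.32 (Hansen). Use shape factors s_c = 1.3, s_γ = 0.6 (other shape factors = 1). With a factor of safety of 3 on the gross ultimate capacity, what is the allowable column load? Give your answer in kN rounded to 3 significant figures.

q = γ·D_f = 17.3 × 2.4 = 41.52 kPa.
c·N_c·s_c = 23.1 × 23.9 × 1.3 = 717.72 kPa
q·N_q = 41.52 × 13.2 = 548.06 kPa
0.5·γ·B·N_γ·s_γ = 0.5 × 17.3 × 1.7 × 9.32 × 0.6 = 82.23 kPa
q_ult = 717.72 + 548.06 + 82.23 = 1348 kPa.
Gross allowable pressure q_all = 1348 / 3 = 449.34 kPa.
Footing area = 2.2698 m², so allowable column load = 449.34 × 2.2698 = 1019.9 kN.

P_all ≈ 1020 kN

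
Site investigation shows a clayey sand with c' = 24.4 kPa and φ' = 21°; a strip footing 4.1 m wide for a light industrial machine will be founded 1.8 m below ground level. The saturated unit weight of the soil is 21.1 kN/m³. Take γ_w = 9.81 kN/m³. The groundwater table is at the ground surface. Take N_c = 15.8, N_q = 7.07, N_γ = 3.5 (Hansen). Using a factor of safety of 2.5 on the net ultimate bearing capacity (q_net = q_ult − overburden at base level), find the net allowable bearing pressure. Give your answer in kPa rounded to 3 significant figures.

Water table at ground surface, so effective unit weight γ' = 21.1 − 9.81 = 11.29 kN/m³ is used throughout; overburden q = 11.29 × 1.8 = 20.322 kPa; the same γ' applies in the ½γBN_γ term.
Cohesion term c·N_c = 24.4 × 15.8 = 385.52 kPa; surcharge term q·N_q = 20.322 × 7.07 = 143.68 kPa; self-weight term 0.5·γ·B·N_γ = 0.5 × 11.29 × 4.1 × 3.5 = 81.006 kPa.
q_ult = 385.52 + 143.68 + 81.006 = 610.2 kPa.
q_net = 610.2 − 20.322 = 589.88 kPa.
q_all(net) = 589.88 / 2.5 = 235.95 kPa.

q_all(net) ≈ 236 kPa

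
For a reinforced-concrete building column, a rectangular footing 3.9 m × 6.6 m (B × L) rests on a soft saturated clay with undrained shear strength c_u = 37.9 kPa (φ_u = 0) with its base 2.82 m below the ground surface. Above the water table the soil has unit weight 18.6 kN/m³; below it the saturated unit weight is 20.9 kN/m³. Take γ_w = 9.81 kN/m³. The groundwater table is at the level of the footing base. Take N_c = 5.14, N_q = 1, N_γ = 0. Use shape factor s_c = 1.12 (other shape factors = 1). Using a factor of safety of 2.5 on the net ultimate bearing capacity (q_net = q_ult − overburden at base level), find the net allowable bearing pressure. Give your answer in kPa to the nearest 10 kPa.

q_all(net) ≈ 90 kPa

Effective surcharge at the founding depth q = γ·D_f = 18.6 × 2.82 = 52.452 kPa.
q_ult = c·N_c·s_c + q·N_q
     = 37.9 × 5.14 × 1.12 + 52.452 × 1
     = 218.18 + 52.452 = 270.63 kPa.
q_net = 270.63 − 52.452 = 218.18 kPa.
q_all(net) = 218.18 / 2.5 = 87.273 kPa.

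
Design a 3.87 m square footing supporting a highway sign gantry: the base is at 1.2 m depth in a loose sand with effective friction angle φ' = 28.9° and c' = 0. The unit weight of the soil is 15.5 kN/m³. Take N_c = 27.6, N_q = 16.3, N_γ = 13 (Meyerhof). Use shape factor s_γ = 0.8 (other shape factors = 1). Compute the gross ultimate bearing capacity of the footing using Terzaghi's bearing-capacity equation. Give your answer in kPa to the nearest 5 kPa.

Overburden at base level: q = 15.5 × 1.2 = 18.6 kPa.
Surcharge term q·N_q = 18.6 × 16.3 = 303.18 kPa; self-weight term 0.5·γ·B·N_γ·s_γ = 0.5 × 15.5 × 3.87 × 13 × 0.8 = 311.92 kPa.
q_ult = 303.18 + 311.92 = 615.1 kPa.

q_ult ≈ 615 kPa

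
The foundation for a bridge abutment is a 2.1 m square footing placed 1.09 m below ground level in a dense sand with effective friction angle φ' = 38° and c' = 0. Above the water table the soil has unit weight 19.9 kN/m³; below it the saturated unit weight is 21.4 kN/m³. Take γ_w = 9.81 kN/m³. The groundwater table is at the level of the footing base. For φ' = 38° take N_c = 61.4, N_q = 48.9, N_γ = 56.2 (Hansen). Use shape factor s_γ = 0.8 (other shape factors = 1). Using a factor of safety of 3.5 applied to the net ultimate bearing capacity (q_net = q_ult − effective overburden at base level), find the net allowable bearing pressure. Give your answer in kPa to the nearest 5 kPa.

Overburden at base level: q = 19.9 × 1.09 = 21.691 kPa.
Below the base the soil is submerged, so the ½γBN_γ term uses γ' = 21.4 − 9.81 = 11.59 kN/m³.
Surcharge term q·N_q = 21.691 × 48.9 = 1060.7 kPa; self-weight term 0.5·γ·B·N_γ·s_γ = 0.5 × 11.59 × 2.1 × 56.2 × 0.8 = 547.14 kPa.
q_ult = 1060.7 + 547.14 = 1607.8 kPa.
Net ultimate: q_net = 1607.8 − 21.691 = 1586.1 kPa.
q_all(net) = 1586.1 / 3.5 = 453.18 kPa.

q_all(net) ≈ 455 kPa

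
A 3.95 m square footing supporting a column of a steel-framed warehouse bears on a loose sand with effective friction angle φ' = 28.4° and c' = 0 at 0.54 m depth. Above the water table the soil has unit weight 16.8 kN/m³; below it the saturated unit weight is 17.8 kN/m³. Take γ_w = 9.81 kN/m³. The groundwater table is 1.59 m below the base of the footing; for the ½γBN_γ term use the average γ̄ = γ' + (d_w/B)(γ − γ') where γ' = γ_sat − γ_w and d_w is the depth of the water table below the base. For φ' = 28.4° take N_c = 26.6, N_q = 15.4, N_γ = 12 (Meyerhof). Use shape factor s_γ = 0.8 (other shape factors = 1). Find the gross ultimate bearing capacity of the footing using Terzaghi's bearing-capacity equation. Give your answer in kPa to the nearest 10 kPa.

q_ult ≈ 360 kPa

Effective surcharge at the founding depth q = γ·D_f = 16.8 × 0.54 = 9.072 kPa.
With d_w = 1.59 m < B, γ̄ = 7.99 + (1.59/3.95) × (16.8 − 7.99) = 11.536 kN/m³.
q_ult = q·N_q + 0.5·γ·B·N_γ·s_γ
     = 9.072 × 15.4 + 0.5 × 11.536 × 3.95 × 12 × 0.8
     = 139.71 + 218.73 = 358.44 kPa.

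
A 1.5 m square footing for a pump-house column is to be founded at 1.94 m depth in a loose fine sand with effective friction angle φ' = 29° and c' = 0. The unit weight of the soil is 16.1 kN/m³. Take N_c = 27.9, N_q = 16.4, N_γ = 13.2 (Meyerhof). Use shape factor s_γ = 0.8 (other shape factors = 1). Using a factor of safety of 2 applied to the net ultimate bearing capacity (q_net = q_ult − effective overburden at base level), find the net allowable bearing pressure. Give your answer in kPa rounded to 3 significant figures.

Overburden at base level: q = 16.1 × 1.94 = 31.234 kPa.
Surcharge term q·N_q = 31.234 × 16.4 = 512.24 kPa; self-weight term 0.5·γ·B·N_γ·s_γ = 0.5 × 16.1 × 1.5 × 13.2 × 0.8 = 127.51 kPa.
q_ult = 512.24 + 127.51 = 639.75 kPa.
Net ultimate: q_net = 639.75 − 31.234 = 608.52 kPa.
q_all(net) = 608.52 / 2 = 304.26 kPa.

q_all(net) ≈ 304 kPa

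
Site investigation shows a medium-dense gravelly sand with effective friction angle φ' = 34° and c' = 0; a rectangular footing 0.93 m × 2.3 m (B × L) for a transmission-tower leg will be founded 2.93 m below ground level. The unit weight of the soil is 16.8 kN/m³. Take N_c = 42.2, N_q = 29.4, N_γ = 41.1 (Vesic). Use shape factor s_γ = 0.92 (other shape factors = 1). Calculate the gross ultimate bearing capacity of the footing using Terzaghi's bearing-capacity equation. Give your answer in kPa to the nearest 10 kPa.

q_ult ≈ 1740 kPa

Effective surcharge at the founding depth q = γ·D_f = 16.8 × 2.93 = 49.224 kPa.
q_ult = q·N_q + 0.5·γ·B·N_γ·s_γ
     = 49.224 × 29.4 + 0.5 × 16.8 × 0.93 × 41.1 × 0.92
     = 1447.2 + 295.39 = 1742.6 kPa.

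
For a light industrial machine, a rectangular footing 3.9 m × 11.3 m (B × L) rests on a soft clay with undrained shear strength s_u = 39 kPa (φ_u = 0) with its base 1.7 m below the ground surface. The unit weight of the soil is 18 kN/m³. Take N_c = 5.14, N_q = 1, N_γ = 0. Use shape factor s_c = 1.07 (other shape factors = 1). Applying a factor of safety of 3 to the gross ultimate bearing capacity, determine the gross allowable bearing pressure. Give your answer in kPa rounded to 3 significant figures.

Overburden at base level: q = 18 × 1.7 = 30.6 kPa.
Cohesion term c·N_c·s_c = 39 × 5.14 × 1.07 = 214.49 kPa; surcharge term q·N_q = 30.6 × 1 = 30.6 kPa.
q_ult = 214.49 + 30.6 = 245.09 kPa.
q_all = q_ult / FS = 245.09 / 3 = 81.697 kPa.

q_all ≈ 81.7 kPa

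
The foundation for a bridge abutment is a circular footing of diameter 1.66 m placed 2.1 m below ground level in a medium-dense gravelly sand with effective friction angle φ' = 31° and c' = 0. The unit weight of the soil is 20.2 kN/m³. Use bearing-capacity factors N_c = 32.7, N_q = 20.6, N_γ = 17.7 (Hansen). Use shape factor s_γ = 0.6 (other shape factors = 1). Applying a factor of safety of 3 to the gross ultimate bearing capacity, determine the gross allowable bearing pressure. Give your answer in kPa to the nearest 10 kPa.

q_all ≈ 350 kPa

q = γ·D_f = 20.2 × 2.1 = 42.42 kPa.
q·N_q = 42.42 × 20.6 = 873.85 kPa
0.5·γ·B·N_γ·s_γ = 0.5 × 20.2 × 1.66 × 17.7 × 0.6 = 178.05 kPa
q_ult = 873.85 + 178.05 = 1051.9 kPa.
q_all = q_ult / FS = 1051.9 / 3 = 350.64 kPa.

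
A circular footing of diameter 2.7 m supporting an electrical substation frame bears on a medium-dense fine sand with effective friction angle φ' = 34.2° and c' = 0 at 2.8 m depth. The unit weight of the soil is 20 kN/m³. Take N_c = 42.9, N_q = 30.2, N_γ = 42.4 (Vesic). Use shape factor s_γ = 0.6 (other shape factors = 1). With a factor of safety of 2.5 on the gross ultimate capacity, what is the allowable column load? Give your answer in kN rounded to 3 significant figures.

Overburden at base level: q = 20 × 2.8 = 56 kPa.
Surcharge term q·N_q = 56 × 30.2 = 1691.2 kPa; self-weight term 0.5·γ·B·N_γ·s_γ = 0.5 × 20 × 2.7 × 42.4 × 0.6 = 686.88 kPa.
q_ult = 1691.2 + 686.88 = 2378.1 kPa.
Gross allowable pressure q_all = 2378.1 / 2.5 = 951.23 kPa.
Footing area = 5.7256 m², so allowable column load = 951.23 × 5.7256 = 5446.4 kN.

P_all ≈ 5450 kN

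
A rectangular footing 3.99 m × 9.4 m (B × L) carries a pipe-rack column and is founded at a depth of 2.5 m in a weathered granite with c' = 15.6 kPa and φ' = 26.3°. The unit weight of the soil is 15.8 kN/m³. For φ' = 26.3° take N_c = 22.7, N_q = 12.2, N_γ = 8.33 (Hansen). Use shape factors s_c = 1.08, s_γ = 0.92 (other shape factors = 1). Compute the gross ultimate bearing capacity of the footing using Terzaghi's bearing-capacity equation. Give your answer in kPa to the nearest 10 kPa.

Effective surcharge at the founding depth q = γ·D_f = 15.8 × 2.5 = 39.5 kPa.
q_ult = c·N_c·s_c + q·N_q + 0.5·γ·B·N_γ·s_γ
     = 15.6 × 22.7 × 1.08 + 39.5 × 12.2 + 0.5 × 15.8 × 3.99 × 8.33 × 0.92
     = 382.45 + 481.9 + 241.56 = 1105.9 kPa.

q_ult ≈ 1110 kPa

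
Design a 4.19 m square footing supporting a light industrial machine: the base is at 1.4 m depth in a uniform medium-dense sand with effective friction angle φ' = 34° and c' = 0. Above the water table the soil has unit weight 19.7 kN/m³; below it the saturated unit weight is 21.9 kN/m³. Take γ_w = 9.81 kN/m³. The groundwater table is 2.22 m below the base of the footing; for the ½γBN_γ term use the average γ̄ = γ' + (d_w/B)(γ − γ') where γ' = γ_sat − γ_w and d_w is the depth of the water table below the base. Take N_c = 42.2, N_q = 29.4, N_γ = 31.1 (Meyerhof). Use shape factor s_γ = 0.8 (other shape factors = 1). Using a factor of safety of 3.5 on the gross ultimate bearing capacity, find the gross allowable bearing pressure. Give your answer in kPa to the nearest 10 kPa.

q_all ≈ 470 kPa

Overburden at base level: q = 19.7 × 1.4 = 27.58 kPa.
The water table is 2.22 m below the base (< B = 4.19 m), so the ½γBN_γ term uses γ̄ = γ' + (d_w/B)(γ − γ') = 12.09 + (2.22/4.19)(19.7 − 12.09) = 16.122 kN/m³.
Surcharge term q·N_q = 27.58 × 29.4 = 810.85 kPa; self-weight term 0.5·γ·B·N_γ·s_γ = 0.5 × 16.122 × 4.19 × 31.1 × 0.8 = 840.34 kPa.
q_ult = 810.85 + 840.34 = 1651.2 kPa.
q_all = 1651.2 / 3.5 = 471.77 kPa.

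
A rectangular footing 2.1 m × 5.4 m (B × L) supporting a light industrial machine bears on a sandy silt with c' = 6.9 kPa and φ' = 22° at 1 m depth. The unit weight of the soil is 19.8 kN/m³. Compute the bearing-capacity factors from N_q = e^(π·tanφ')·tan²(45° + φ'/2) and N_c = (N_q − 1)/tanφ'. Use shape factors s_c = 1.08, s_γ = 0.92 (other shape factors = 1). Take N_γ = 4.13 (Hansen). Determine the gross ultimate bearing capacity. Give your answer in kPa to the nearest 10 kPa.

q_ult ≈ 360 kPa

tan22° = 0.404, so N_q = e^(π×0.404)·tan²(56°) = 3.558 × 2.198 = 7.82.
N_c = (7.82 − 1)/tan22° = 16.88.
Effective surcharge at the founding depth q = γ·D_f = 19.8 × 1 = 19.8 kPa.
q_ult = c·N_c·s_c + q·N_q + 0.5·γ·B·N_γ·s_γ
     = 6.9 × 16.883 × 1.08 + 19.8 × 7.8211 + 0.5 × 19.8 × 2.1 × 4.13 × 0.92
     = 125.81 + 154.86 + 78.994 = 359.66 kPa.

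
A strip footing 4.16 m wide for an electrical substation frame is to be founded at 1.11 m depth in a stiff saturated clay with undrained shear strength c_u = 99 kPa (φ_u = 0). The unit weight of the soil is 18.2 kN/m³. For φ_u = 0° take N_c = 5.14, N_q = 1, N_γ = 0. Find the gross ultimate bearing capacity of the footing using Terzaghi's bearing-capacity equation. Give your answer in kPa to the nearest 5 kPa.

Effective surcharge at the founding depth q = γ·D_f = 18.2 × 1.11 = 20.202 kPa.
q_ult = c·N_c + q·N_q
     = 99 × 5.14 + 20.202 × 1
     = 508.86 + 20.202 = 529.06 kPa.

q_ult ≈ 530 kPa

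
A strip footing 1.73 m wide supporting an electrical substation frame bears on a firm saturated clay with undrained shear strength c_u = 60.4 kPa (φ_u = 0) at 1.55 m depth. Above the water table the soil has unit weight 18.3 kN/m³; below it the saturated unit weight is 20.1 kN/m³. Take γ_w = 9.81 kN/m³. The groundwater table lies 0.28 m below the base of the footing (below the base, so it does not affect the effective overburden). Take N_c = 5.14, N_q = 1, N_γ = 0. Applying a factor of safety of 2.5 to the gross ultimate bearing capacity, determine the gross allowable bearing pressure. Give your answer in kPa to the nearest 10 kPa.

q_all ≈ 140 kPa

Effective surcharge at the founding depth q = γ·D_f = 18.3 × 1.55 = 28.365 kPa.
q_ult = c·N_c + q·N_q
     = 60.4 × 5.14 + 28.365 × 1
     = 310.46 + 28.365 = 338.82 kPa.
q_all = q_ult / FS = 338.82 / 2.5 = 135.53 kPa.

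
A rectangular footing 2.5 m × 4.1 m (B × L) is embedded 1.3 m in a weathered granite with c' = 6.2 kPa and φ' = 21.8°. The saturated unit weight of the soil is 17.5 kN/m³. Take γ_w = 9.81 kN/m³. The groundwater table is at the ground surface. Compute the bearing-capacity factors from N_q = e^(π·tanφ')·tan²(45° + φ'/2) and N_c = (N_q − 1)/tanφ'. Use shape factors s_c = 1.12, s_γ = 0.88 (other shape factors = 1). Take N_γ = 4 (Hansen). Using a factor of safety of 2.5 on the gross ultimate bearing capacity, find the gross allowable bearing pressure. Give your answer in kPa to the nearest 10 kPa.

N_q = e^(π·tan21.8°)·tan²(55.9°) = 7.66; N_c = (N_q − 1)/tanφ' = 16.66.
Water table at ground surface, so effective unit weight γ' = 17.5 − 9.81 = 7.69 kN/m³ is used throughout; overburden q = 7.69 × 1.3 = 9.997 kPa; the same γ' applies in the ½γBN_γ term.
Cohesion term c·N_c·s_c = 6.2 × 16.662 × 1.12 = 115.7 kPa; surcharge term q·N_q = 9.997 × 7.6642 = 76.619 kPa; self-weight term 0.5·γ·B·N_γ·s_γ = 0.5 × 7.69 × 2.5 × 4 × 0.88 = 33.836 kPa.
q_ult = 115.7 + 76.619 + 33.836 = 226.15 kPa.
q_all = 226.15 / 2.5 = 90.462 kPa.

q_all ≈ 90 kPa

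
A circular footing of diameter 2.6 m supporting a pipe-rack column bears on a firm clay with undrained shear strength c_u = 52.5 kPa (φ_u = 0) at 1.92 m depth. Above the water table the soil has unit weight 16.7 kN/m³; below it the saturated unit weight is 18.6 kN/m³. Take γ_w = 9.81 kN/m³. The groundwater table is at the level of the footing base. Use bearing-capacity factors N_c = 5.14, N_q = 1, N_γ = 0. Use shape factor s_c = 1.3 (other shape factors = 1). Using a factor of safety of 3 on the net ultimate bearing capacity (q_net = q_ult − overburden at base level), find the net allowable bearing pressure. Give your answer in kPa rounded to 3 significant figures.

Overburden at base level: q = 16.7 × 1.92 = 32.064 kPa.
Cohesion term c·N_c·s_c = 52.5 × 5.14 × 1.3 = 350.8 kPa; surcharge term q·N_q = 32.064 × 1 = 32.064 kPa.
q_ult = 350.8 + 32.064 = 382.87 kPa.
q_net = 382.87 − 32.064 = 350.8 kPa.
q_all(net) = 350.8 / 3 = 116.93 kPa.

q_all(net) ≈ 117 kPa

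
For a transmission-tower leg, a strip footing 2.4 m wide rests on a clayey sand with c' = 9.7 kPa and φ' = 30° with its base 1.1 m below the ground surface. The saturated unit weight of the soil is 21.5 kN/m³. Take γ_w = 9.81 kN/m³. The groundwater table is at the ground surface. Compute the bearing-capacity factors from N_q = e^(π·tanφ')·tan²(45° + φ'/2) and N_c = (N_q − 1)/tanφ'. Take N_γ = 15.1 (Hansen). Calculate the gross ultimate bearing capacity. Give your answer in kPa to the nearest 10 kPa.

tan30° = 0.5774, so N_q = e^(π×0.5774)·tan²(60°) = 6.134 × 3.0 = 18.4.
N_c = (18.4 − 1)/tan30° = 30.14.
Water table at ground surface, so effective unit weight γ' = 21.5 − 9.81 = 11.69 kN/m³ is used throughout; overburden q = 11.69 × 1.1 = 12.859 kPa; the same γ' applies in the ½γBN_γ term.
Cohesion term c·N_c = 9.7 × 30.14 = 292.35 kPa; surcharge term q·N_q = 12.859 × 18.401 = 236.62 kPa; self-weight term 0.5·γ·B·N_γ = 0.5 × 11.69 × 2.4 × 15.1 = 211.82 kPa.
q_ult = 292.35 + 236.62 + 211.82 = 740.8 kPa.

q_ult ≈ 740 kPa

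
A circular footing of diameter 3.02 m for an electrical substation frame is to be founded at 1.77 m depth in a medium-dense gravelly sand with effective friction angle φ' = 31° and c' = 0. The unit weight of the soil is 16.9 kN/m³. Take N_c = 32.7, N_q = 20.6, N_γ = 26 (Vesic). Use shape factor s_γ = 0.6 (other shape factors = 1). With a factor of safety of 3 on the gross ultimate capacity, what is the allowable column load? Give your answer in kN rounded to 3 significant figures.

P_all ≈ 2420 kN

q = γ·D_f = 16.9 × 1.77 = 29.913 kPa.
q·N_q = 29.913 × 20.6 = 616.21 kPa
0.5·γ·B·N_γ·s_γ = 0.5 × 16.9 × 3.02 × 26 × 0.6 = 398.1 kPa
q_ult = 616.21 + 398.1 = 1014.3 kPa.
Gross allowable pressure q_all = 1014.3 / 3 = 338.1 kPa.
Footing area = 7.1631 m², so allowable column load = 338.1 × 7.1631 = 2421.9 kN.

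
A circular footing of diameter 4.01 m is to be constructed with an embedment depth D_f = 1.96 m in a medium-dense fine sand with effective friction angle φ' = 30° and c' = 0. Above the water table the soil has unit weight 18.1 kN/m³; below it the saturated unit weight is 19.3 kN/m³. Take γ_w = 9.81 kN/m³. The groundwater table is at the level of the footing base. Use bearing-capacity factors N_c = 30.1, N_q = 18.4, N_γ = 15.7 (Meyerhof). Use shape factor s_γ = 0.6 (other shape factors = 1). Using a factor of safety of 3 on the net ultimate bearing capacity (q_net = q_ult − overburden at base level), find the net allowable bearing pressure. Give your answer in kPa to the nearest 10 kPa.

q_all(net) ≈ 270 kPa

Effective surcharge at the founding depth q = γ·D_f = 18.1 × 1.96 = 35.476 kPa.
The water table coincides with the base, so in the self-weight term γ → γ' = 9.49 kN/m³.
q_ult = q·N_q + 0.5·γ·B·N_γ·s_γ
     = 35.476 × 18.4 + 0.5 × 9.49 × 4.01 × 15.7 × 0.6
     = 652.76 + 179.24 = 832 kPa.
q_net = 832 − 35.476 = 796.52 kPa.
q_all(net) = 796.52 / 3 = 265.51 kPa.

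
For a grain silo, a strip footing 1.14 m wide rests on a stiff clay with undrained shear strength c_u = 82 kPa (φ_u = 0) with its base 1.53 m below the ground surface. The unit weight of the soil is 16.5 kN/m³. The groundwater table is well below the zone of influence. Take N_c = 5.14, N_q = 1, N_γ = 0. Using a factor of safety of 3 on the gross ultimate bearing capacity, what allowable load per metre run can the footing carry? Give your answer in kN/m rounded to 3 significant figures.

q = γ·D_f = 16.5 × 1.53 = 25.245 kPa.
c·N_c = 82 × 5.14 = 421.48 kPa
q·N_q = 25.245 × 1 = 25.245 kPa
q_ult = 421.48 + 25.245 = 446.72 kPa.
Gross allowable pressure q_all = 446.72 / 3 = 148.91 kPa.
Allowable wall load = q_all × B = 148.91 × 1.14 = 169.76 kN per metre run.

≈ 170 kN/m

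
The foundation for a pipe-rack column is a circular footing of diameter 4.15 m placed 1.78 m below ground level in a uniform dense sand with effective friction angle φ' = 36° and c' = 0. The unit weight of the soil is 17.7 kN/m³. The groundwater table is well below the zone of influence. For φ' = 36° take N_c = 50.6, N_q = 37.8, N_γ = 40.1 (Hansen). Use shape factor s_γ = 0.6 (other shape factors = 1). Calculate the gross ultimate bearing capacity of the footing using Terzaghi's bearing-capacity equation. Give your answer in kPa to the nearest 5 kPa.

q_ult ≈ 2075 kPa

Effective surcharge at the founding depth q = γ·D_f = 17.7 × 1.78 = 31.506 kPa.
q_ult = q·N_q + 0.5·γ·B·N_γ·s_γ
     = 31.506 × 37.8 + 0.5 × 17.7 × 4.15 × 40.1 × 0.6
     = 1190.9 + 883.66 = 2074.6 kPa.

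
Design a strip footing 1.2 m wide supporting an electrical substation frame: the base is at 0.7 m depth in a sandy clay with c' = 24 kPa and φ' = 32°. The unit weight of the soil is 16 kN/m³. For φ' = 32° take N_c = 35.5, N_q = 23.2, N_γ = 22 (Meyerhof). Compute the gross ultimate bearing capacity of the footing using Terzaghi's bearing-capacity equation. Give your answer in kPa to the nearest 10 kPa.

Overburden at base level: q = 16 × 0.7 = 11.2 kPa.
Cohesion term c·N_c = 24 × 35.5 = 852 kPa; surcharge term q·N_q = 11.2 × 23.2 = 259.84 kPa; self-weight term 0.5·γ·B·N_γ = 0.5 × 16 × 1.2 × 22 = 211.2 kPa.
q_ult = 852 + 259.84 + 211.2 = 1323 kPa.

q_ult ≈ 1320 kPa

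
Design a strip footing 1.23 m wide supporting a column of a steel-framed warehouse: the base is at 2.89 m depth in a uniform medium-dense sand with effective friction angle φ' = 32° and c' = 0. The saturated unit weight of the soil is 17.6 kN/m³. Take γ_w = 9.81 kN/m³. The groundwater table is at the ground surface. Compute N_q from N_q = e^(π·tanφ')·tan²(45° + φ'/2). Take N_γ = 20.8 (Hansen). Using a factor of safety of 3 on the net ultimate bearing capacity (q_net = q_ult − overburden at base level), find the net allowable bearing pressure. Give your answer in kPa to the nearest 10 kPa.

N_q = e^(π·tan32°)·tan²(61°) = 23.18.
With the water table at the surface the whole profile is submerged: γ' = 17.6 − 9.81 = 7.79 kN/m³, so q = γ'·D_f = 22.513 kPa; the same γ' applies in the ½γBN_γ term.
q_ult = q·N_q + 0.5·γ·B·N_γ
     = 22.513 × 23.177 + 0.5 × 7.79 × 1.23 × 20.8
     = 521.78 + 99.65 = 621.43 kPa.
q_net = 621.43 − 22.513 = 598.92 kPa.
q_all(net) = 598.92 / 3 = 199.64 kPa.

q_all(net) ≈ 200 kPa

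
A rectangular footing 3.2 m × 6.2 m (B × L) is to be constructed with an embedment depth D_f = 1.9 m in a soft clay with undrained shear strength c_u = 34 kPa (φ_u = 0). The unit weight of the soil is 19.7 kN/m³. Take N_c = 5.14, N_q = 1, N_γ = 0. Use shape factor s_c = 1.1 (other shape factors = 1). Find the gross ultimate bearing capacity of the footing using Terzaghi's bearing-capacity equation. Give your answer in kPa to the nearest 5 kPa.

q = γ·D_f = 19.7 × 1.9 = 37.43 kPa.
c·N_c·s_c = 34 × 5.14 × 1.1 = 192.24 kPa
q·N_q = 37.43 × 1 = 37.43 kPa
q_ult = 192.24 + 37.43 = 229.67 kPa.

q_ult ≈ 230 kPa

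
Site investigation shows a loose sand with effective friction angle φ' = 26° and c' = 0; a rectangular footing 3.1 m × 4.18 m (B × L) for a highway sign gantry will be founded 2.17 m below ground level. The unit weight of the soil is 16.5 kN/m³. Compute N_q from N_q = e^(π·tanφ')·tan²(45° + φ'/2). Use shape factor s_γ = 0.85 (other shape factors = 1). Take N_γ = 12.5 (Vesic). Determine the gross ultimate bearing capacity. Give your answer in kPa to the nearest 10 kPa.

q_ult ≈ 700 kPa

tan26° = 0.4877, so N_q = e^(π×0.4877)·tan²(58°) = 4.629 × 2.561 = 11.85.
Overburden at base level: q = 16.5 × 2.17 = 35.805 kPa.
Surcharge term q·N_q = 35.805 × 11.854 = 424.44 kPa; self-weight term 0.5·γ·B·N_γ·s_γ = 0.5 × 16.5 × 3.1 × 12.5 × 0.85 = 271.73 kPa.
q_ult = 424.44 + 271.73 = 696.17 kPa.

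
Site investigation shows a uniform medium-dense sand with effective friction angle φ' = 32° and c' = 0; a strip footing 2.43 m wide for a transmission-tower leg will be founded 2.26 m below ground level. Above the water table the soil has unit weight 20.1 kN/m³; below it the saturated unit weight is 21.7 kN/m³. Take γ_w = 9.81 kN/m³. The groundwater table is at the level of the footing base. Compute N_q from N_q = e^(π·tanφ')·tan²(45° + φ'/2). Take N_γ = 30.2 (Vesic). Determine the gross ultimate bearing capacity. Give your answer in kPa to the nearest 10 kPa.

tan32° = 0.6249, so N_q = e^(π×0.6249)·tan²(61°) = 7.121 × 3.255 = 23.18.
Effective surcharge at the founding depth q = γ·D_f = 20.1 × 2.26 = 45.426 kPa.
The water table coincides with the base, so in the self-weight term γ → γ' = 11.89 kN/m³.
q_ult = q·N_q + 0.5·γ·B·N_γ
     = 45.426 × 23.177 + 0.5 × 11.89 × 2.43 × 30.2
     = 1052.8 + 436.28 = 1489.1 kPa.

q_ult ≈ 1490 kPa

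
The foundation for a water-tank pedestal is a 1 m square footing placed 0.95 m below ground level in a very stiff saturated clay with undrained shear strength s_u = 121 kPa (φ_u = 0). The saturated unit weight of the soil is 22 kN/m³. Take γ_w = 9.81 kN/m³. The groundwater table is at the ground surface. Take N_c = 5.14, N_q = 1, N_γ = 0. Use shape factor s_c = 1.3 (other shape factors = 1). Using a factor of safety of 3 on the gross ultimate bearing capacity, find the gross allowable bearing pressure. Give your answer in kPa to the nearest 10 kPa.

q_all ≈ 270 kPa

With the water table at the surface the whole profile is submerged: γ' = 22 − 9.81 = 12.19 kN/m³, so q = γ'·D_f = 11.58 kPa.
q_ult = c·N_c·s_c + q·N_q
     = 121 × 5.14 × 1.3 + 11.58 × 1
     = 808.52 + 11.58 = 820.1 kPa.
q_all = 820.1 / 3 = 273.37 kPa.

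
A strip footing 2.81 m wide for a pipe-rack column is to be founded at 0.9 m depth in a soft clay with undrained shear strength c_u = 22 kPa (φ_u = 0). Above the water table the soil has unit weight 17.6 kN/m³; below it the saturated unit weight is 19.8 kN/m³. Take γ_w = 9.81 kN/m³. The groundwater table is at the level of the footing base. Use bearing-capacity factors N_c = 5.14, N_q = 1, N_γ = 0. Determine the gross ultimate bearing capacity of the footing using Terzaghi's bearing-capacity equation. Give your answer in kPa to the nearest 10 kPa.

q_ult ≈ 130 kPa

Effective surcharge at the founding depth q = γ·D_f = 17.6 × 0.9 = 15.84 kPa.
q_ult = c·N_c + q·N_q
     = 22 × 5.14 + 15.84 × 1
     = 113.08 + 15.84 = 128.92 kPa.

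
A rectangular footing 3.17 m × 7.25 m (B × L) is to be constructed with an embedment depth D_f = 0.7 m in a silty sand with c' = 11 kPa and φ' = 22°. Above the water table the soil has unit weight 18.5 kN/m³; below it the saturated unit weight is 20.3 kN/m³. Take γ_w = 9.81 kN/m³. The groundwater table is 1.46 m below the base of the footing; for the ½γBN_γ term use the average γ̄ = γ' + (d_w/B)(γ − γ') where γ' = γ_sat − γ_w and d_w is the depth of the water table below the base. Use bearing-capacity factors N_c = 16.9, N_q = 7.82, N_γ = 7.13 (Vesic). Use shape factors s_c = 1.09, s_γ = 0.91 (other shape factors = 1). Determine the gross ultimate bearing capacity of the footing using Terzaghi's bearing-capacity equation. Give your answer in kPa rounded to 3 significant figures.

q_ult ≈ 450 kPa

q = γ·D_f = 18.5 × 0.7 = 12.95 kPa.
γ' = 10.49 kN/m³; averaging over the depth B below the base, γ̄ = γ' + (d_w/B)(γ − γ') = 14.179 kN/m³.
c·N_c·s_c = 11 × 16.9 × 1.09 = 202.63 kPa
q·N_q = 12.95 × 7.82 = 101.27 kPa
0.5·γ·B·N_γ·s_γ = 0.5 × 14.179 × 3.17 × 7.13 × 0.91 = 145.82 kPa
q_ult = 202.63 + 101.27 + 145.82 = 449.72 kPa.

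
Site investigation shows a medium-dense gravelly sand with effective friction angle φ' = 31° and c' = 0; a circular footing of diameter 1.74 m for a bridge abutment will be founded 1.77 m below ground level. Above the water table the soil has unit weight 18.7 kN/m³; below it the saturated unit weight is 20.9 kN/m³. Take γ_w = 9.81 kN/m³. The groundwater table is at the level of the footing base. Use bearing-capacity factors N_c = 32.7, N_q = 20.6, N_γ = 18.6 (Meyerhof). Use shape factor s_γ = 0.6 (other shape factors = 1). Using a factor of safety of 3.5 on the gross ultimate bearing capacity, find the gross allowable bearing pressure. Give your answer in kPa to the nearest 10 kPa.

Effective surcharge at the founding depth q = γ·D_f = 18.7 × 1.77 = 33.099 kPa.
The water table coincides with the base, so in the self-weight term γ → γ' = 11.09 kN/m³.
q_ult = q·N_q + 0.5·γ·B·N_γ·s_γ
     = 33.099 × 20.6 + 0.5 × 11.09 × 1.74 × 18.6 × 0.6
     = 681.84 + 107.68 = 789.51 kPa.
q_all = 789.51 / 3.5 = 225.58 kPa.

q_all ≈ 230 kPa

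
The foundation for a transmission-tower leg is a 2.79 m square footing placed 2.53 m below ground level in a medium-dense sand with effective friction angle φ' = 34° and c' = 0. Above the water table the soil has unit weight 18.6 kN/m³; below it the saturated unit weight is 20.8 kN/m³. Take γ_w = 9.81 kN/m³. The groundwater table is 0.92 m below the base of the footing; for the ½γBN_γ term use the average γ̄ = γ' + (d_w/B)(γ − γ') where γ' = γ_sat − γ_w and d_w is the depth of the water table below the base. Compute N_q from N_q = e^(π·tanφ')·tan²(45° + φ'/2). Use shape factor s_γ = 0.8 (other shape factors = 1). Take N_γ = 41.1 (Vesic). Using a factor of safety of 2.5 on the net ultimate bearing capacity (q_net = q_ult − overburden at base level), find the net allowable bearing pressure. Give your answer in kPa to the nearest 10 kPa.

N_q = e^(π·tan34°)·tan²(62°) = 29.44.
q = γ·D_f = 18.6 × 2.53 = 47.058 kPa.
γ' = 10.99 kN/m³; averaging over the depth B below the base, γ̄ = γ' + (d_w/B)(γ − γ') = 13.499 kN/m³.
q·N_q = 47.058 × 29.44 = 1385.4 kPa
0.5·γ·B·N_γ·s_γ = 0.5 × 13.499 × 2.79 × 41.1 × 0.8 = 619.18 kPa
q_ult = 1385.4 + 619.18 = 2004.6 kPa.
q_net = 2004.6 − 47.058 = 1957.5 kPa.
q_all(net) = 1957.5 / 2.5 = 783 kPa.

q_all(net) ≈ 780 kPa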